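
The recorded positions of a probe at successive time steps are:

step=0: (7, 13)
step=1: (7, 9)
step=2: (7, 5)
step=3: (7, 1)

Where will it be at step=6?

(7, -11)

Constant displacement of (+0, -4) per step.
step 4: (7, 1) + (+0, -4) → (7, -3)
step 5: (7, -3) + (+0, -4) → (7, -7)
step 6: (7, -7) + (+0, -4) → (7, -11)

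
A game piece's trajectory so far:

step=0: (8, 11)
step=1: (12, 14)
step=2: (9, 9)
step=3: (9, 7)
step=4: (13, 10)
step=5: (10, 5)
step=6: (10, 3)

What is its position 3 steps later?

(11, -1)

Step-to-step displacements: (+4, +3), (-3, -5), (+0, -2), (+4, +3), (-3, -5), (+0, -2) — a repeating cycle of length 3.
step 7: apply (+4, +3) → (14, 6)
step 8: apply (-3, -5) → (11, 1)
step 9: apply (+0, -2) → (11, -1)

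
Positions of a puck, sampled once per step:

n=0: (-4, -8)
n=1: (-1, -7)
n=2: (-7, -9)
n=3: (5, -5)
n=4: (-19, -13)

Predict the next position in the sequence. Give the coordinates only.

(29, 3)

The jumps are (+3, +1), (-6, -2), (+12, +4), (-24, -8) — a geometric progression with ratio -2.
step 5: (-19, -13) + (+48, +16) → (29, 3)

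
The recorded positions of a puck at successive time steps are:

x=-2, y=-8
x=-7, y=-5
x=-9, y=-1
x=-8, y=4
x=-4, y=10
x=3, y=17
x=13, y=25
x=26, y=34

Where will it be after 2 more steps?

x=61, y=55

First differences are (-5, +3), (-2, +4), (+1, +5), (+4, +6), (+7, +7), (+10, +8), (+13, +9); their common second difference is (+3, +1) (constant acceleration).
step 8: x=26, y=34 + (+16, +10) → x=42, y=44
step 9: x=42, y=44 + (+19, +11) → x=61, y=55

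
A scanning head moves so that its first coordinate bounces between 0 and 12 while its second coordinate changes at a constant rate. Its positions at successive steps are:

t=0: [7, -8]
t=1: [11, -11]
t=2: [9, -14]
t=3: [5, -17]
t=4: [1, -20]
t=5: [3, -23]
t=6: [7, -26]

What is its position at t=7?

The first coordinate travels 4 per step and bounces off the walls at 0 and 12.
  step 7: 7 → 11
The second coordinate changes by -3 each step: at step 7 it is -29.

[11, -29]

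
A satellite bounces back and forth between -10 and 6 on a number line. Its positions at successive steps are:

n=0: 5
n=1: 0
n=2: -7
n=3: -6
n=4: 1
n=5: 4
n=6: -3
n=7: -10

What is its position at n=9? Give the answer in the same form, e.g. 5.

4

The value reflects between -10 and 6, moving 7 per step.
  step 8: -10 → -3
  step 9: -3 → 4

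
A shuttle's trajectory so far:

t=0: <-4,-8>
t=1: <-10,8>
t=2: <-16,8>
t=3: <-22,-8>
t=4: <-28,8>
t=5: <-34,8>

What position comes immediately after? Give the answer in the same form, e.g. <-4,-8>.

<-40,-8>

The first coordinate changes by -6 each step, so at step 6 it is -4 + 6·(-6) = -40.
The second coordinate repeats the cycle [-8, 8, 8] with period 3; step 6 mod 3 = 0, giving -8.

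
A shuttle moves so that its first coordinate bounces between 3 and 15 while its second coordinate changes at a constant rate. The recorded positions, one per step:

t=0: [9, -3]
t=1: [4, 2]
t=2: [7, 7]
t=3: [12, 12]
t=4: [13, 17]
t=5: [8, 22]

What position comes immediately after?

[3, 27]

The first coordinate travels 5 per step and bounces off the walls at 3 and 15.
  step 6: 8 → 3
The second coordinate changes by +5 each step: at step 6 it is 27.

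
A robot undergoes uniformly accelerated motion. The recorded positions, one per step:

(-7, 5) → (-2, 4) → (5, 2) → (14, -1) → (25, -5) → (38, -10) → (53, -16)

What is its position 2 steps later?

First differences are (+5, -1), (+7, -2), (+9, -3), (+11, -4), (+13, -5), (+15, -6); their common second difference is (+2, -1) (constant acceleration).
step 7: (53, -16) + (+17, -7) → (70, -23)
step 8: (70, -23) + (+19, -8) → (89, -31)

(89, -31)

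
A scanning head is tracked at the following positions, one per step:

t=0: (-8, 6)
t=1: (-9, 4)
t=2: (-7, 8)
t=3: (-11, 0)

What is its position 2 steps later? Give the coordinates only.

Step-to-step displacements: (-1, -2), (+2, +4), (-4, -8); each is -2× the previous.
step 4: (-11, 0) + (+8, +16) → (-3, 16)
step 5: (-3, 16) + (-16, -32) → (-19, -16)

(-19, -16)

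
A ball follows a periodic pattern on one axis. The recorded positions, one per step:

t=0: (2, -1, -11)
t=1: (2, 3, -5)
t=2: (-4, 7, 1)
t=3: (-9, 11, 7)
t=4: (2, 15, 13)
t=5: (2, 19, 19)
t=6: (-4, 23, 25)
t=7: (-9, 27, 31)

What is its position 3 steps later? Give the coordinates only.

First: cycles through 2, 2, -4, -9 every 4 steps. Step 10 lands at position 2 of the cycle → -4.
Second: linear, +4 per step → 39 at step 10.
Third: linear, +6 per step → 49 at step 10.

(-4, 39, 49)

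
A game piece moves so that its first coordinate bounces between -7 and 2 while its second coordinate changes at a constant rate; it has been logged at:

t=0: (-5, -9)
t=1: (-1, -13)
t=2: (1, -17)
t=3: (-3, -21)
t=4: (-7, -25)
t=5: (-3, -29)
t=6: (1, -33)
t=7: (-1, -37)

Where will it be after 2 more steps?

(-5, -45)

The first coordinate reflects between -7 and 2, moving 4 per step.
  step 8: -1 → -5
  step 9: -5 → -5
The second coordinate changes by -4 each step: at step 9 it is -45.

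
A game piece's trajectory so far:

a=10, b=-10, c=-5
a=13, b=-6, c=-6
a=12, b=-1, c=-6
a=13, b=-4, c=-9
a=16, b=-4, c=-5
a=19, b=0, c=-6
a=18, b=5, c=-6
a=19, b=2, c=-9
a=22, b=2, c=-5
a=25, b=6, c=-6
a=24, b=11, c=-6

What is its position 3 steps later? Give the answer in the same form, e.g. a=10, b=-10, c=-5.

The moves between consecutive positions are (+3, +4, -1), (-1, +5, +0), (+1, -3, -3), (+3, +0, +4), (+3, +4, -1), (-1, +5, +0), (+1, -3, -3), (+3, +0, +4), (+3, +4, -1), (-1, +5, +0); they repeat the 4-cycle [(+3, +4, -1), (-1, +5, +0), (+1, -3, -3), (+3, +0, +4)].
step 11: apply (+1, -3, -3) → a=25, b=8, c=-9
step 12: apply (+3, +0, +4) → a=28, b=8, c=-5
step 13: apply (+3, +4, -1) → a=31, b=12, c=-6

a=31, b=12, c=-6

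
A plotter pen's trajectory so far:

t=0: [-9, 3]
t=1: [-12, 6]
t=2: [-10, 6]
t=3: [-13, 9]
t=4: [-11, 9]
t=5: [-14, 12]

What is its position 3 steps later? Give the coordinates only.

Step-to-step displacements: [-3, +3], [+2, +0], [-3, +3], [+2, +0], [-3, +3] — a repeating cycle of length 2.
step 6: apply [+2, +0] → [-12, 12]
step 7: apply [-3, +3] → [-15, 15]
step 8: apply [+2, +0] → [-13, 15]

[-13, 15]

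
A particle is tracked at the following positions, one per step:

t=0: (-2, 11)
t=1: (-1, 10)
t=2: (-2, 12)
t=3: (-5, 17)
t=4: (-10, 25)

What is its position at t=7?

Successive displacements: (+1, -1), (-1, +2), (-3, +5), (-5, +8) — each changes by (-2, +3).
step 5: (-10, 25) + (-7, +11) → (-17, 36)
step 6: (-17, 36) + (-9, +14) → (-26, 50)
step 7: (-26, 50) + (-11, +17) → (-37, 67)

(-37, 67)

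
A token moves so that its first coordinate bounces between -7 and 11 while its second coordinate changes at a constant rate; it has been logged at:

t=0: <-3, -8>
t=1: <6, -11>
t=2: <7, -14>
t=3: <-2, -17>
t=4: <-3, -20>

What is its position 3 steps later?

The first coordinate reflects between -7 and 11, moving 9 per step.
  step 5: -3 → 6
  step 6: 6 → 7
  step 7: 7 → -2
The second coordinate changes by -3 each step: at step 7 it is -29.

<-2, -29>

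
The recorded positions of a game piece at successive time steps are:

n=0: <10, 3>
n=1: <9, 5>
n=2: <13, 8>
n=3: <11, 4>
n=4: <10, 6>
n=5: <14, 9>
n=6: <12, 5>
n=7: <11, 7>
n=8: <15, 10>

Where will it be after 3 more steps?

<16, 11>

Step-to-step displacements: <-1, +2>, <+4, +3>, <-2, -4>, <-1, +2>, <+4, +3>, <-2, -4>, <-1, +2>, <+4, +3> — a repeating cycle of length 3.
step 9: apply <-2, -4> → <13, 6>
step 10: apply <-1, +2> → <12, 8>
step 11: apply <+4, +3> → <16, 11>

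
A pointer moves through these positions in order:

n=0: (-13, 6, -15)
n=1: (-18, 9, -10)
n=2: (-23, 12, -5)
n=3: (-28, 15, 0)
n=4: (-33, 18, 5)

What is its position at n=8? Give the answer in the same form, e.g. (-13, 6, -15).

(-53, 30, 25)

Each step adds (-5, +3, +5) to the position.
step 5: (-33, 18, 5) + (-5, +3, +5) → (-38, 21, 10)
step 6: (-38, 21, 10) + (-5, +3, +5) → (-43, 24, 15)
step 7: (-43, 24, 15) + (-5, +3, +5) → (-48, 27, 20)
step 8: (-48, 27, 20) + (-5, +3, +5) → (-53, 30, 25)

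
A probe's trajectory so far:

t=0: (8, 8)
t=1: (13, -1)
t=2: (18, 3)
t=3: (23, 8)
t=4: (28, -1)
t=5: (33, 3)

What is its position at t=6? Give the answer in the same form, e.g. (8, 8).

The first coordinate changes by +5 each step, so at step 6 it is 8 + 6·(5) = 38.
The second coordinate repeats the cycle [8, -1, 3] with period 3; step 6 mod 3 = 0, giving 8.

(38, 8)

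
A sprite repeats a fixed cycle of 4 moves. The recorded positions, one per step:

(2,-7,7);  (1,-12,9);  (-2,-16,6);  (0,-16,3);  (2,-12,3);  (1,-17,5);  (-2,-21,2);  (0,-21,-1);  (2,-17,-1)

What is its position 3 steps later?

The moves between consecutive positions are (-1,-5,+2), (-3,-4,-3), (+2,+0,-3), (+2,+4,+0), (-1,-5,+2), (-3,-4,-3), (+2,+0,-3), (+2,+4,+0); they repeat the 4-cycle [(-1,-5,+2), (-3,-4,-3), (+2,+0,-3), (+2,+4,+0)].
step 9: apply (-1,-5,+2) → (1,-22,1)
step 10: apply (-3,-4,-3) → (-2,-26,-2)
step 11: apply (+2,+0,-3) → (0,-26,-5)

(0,-26,-5)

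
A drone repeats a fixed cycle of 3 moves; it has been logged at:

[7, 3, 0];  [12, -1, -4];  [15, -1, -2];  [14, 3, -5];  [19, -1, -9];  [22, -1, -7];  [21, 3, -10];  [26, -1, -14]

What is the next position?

[29, -1, -12]

Differencing gives [+5, -4, -4], [+3, +0, +2], [-1, +4, -3], [+5, -4, -4], [+3, +0, +2], [-1, +4, -3], [+5, -4, -4]. This is the pattern [+5, -4, -4], [+3, +0, +2], [-1, +4, -3] repeated.
step 8: apply [+3, +0, +2] → [29, -1, -12]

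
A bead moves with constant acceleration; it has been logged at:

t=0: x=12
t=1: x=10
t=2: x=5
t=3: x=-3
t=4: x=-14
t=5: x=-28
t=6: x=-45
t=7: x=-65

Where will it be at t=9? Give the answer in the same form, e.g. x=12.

Successive displacements: -2, -5, -8, -11, -14, -17, -20 — each changes by -3.
step 8: -65 − 23 → x=-88
step 9: -88 − 26 → x=-114

x=-114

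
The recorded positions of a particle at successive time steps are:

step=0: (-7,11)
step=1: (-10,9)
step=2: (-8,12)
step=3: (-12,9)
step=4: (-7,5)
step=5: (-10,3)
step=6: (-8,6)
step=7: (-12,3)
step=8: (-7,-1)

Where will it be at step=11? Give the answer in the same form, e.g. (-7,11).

Step-to-step displacements: (-3,-2), (+2,+3), (-4,-3), (+5,-4), (-3,-2), (+2,+3), (-4,-3), (+5,-4) — a repeating cycle of length 4.
step 9: apply (-3,-2) → (-10,-3)
step 10: apply (+2,+3) → (-8,0)
step 11: apply (-4,-3) → (-12,-3)

(-12,-3)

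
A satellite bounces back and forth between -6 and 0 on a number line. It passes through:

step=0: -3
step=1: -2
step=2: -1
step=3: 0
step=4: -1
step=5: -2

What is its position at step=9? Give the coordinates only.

-6

The value reflects between -6 and 0, moving 1 per step.
  step 6: -2 → -3
  step 7: -3 → -4
  step 8: -4 → -5
  step 9: -5 → -6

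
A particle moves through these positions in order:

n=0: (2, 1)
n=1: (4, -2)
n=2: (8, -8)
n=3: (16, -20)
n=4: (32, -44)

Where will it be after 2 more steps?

(128, -188)

The jumps are (+2, -3), (+4, -6), (+8, -12), (+16, -24) — a geometric progression with ratio 2.
step 5: (32, -44) + (+32, -48) → (64, -92)
step 6: (64, -92) + (+64, -96) → (128, -188)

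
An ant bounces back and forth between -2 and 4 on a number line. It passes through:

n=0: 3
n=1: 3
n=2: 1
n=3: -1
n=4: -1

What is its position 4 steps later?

The value travels 2 per step and bounces off the walls at -2 and 4.
  step 5: -1 → 1
  step 6: 1 → 3
  step 7: 3 → 3
  step 8: 3 → 1

1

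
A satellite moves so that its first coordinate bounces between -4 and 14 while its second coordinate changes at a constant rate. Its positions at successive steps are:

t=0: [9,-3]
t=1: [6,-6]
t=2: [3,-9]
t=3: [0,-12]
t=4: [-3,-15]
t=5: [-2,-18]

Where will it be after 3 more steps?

[7,-27]

The first coordinate reflects between -4 and 14, moving 3 per step.
  step 6: -2 → 1
  step 7: 1 → 4
  step 8: 4 → 7
The second coordinate changes by -3 each step: at step 8 it is -27.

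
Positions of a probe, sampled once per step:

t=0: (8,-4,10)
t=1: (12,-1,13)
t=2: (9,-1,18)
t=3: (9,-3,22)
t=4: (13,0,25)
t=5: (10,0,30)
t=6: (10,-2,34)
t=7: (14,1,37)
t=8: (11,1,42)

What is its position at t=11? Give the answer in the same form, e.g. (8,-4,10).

Differencing gives (+4,+3,+3), (-3,+0,+5), (+0,-2,+4), (+4,+3,+3), (-3,+0,+5), (+0,-2,+4), (+4,+3,+3), (-3,+0,+5). This is the pattern (+4,+3,+3), (-3,+0,+5), (+0,-2,+4) repeated.
step 9: apply (+0,-2,+4) → (11,-1,46)
step 10: apply (+4,+3,+3) → (15,2,49)
step 11: apply (-3,+0,+5) → (12,2,54)

(12,2,54)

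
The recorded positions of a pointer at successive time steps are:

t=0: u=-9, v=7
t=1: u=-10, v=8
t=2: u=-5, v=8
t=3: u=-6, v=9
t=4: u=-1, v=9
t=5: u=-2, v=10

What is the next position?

u=3, v=10

Step-to-step displacements: (-1,+1), (+5,+0), (-1,+1), (+5,+0), (-1,+1) — a repeating cycle of length 2.
step 6: apply (+5,+0) → u=3, v=10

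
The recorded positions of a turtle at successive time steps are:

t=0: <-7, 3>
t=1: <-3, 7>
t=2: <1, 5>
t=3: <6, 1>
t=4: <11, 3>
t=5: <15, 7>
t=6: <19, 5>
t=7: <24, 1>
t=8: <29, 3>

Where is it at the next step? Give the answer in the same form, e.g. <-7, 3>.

Step-to-step displacements: <+4, +4>, <+4, -2>, <+5, -4>, <+5, +2>, <+4, +4>, <+4, -2>, <+5, -4>, <+5, +2> — a repeating cycle of length 4.
step 9: apply <+4, +4> → <33, 7>

<33, 7>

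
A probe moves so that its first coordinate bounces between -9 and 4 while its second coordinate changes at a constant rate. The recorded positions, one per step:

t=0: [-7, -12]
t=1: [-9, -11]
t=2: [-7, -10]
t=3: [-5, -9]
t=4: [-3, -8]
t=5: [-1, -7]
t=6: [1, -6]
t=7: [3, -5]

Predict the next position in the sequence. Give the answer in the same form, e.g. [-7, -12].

The first coordinate reflects between -9 and 4, moving 2 per step.
  step 8: 3 → 3
The second coordinate changes by +1 each step: at step 8 it is -4.

[3, -4]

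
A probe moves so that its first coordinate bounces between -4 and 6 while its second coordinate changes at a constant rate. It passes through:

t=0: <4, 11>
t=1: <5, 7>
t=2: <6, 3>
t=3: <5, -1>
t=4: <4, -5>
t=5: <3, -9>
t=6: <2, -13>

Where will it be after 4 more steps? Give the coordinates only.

<-2, -29>

The first coordinate reflects between -4 and 6, moving 1 per step.
  step 7: 2 → 1
  step 8: 1 → 0
  step 9: 0 → -1
  step 10: -1 → -2
The second coordinate changes by -4 each step: at step 10 it is -29.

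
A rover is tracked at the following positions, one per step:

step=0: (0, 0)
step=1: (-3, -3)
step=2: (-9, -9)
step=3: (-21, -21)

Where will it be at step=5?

Consecutive displacements (-3, -3), (-6, -6), (-12, -12) scale by a factor of 2 each step.
step 4: (-21, -21) + (-24, -24) → (-45, -45)
step 5: (-45, -45) + (-48, -48) → (-93, -93)

(-93, -93)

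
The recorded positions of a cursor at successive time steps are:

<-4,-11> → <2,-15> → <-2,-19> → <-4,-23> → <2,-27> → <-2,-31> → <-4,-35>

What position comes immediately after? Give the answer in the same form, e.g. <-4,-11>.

<2,-39>

The first coordinate repeats the cycle [-4, 2, -2] with period 3; step 7 mod 3 = 1, giving 2.
The second coordinate changes by -4 each step, so at step 7 it is -11 + 7·(-4) = -39.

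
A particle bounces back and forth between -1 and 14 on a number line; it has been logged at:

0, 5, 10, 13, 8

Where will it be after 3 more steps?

5

The value reflects between -1 and 14, moving 5 per step.
  step 5: 8 → 3
  step 6: 3 → 0
  step 7: 0 → 5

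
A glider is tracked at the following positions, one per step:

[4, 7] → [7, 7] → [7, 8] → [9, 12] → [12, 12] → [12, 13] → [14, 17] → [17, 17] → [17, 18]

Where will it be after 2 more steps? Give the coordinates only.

[22, 22]

The moves between consecutive positions are [+3, +0], [+0, +1], [+2, +4], [+3, +0], [+0, +1], [+2, +4], [+3, +0], [+0, +1]; they repeat the 3-cycle [[+3, +0], [+0, +1], [+2, +4]].
step 9: apply [+2, +4] → [19, 22]
step 10: apply [+3, +0] → [22, 22]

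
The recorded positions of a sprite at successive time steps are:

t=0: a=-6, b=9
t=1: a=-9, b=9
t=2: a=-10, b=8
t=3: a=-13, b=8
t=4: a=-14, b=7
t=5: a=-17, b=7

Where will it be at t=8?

a=-22, b=5

Differencing gives (-3,+0), (-1,-1), (-3,+0), (-1,-1), (-3,+0). This is the pattern (-3,+0), (-1,-1) repeated.
step 6: apply (-1,-1) → a=-18, b=6
step 7: apply (-3,+0) → a=-21, b=6
step 8: apply (-1,-1) → a=-22, b=5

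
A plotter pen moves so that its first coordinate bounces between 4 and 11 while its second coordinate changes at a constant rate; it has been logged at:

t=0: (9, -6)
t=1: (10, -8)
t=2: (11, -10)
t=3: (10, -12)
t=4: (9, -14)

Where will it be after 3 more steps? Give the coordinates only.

The first coordinate reflects between 4 and 11, moving 1 per step.
  step 5: 9 → 8
  step 6: 8 → 7
  step 7: 7 → 6
The second coordinate changes by -2 each step: at step 7 it is -20.

(6, -20)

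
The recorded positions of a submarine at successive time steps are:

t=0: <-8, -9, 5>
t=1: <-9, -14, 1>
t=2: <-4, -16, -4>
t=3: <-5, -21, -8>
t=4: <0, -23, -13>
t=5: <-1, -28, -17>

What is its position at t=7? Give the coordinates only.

<3, -35, -26>

Step-to-step displacements: <-1, -5, -4>, <+5, -2, -5>, <-1, -5, -4>, <+5, -2, -5>, <-1, -5, -4> — a repeating cycle of length 2.
step 6: apply <+5, -2, -5> → <4, -30, -22>
step 7: apply <-1, -5, -4> → <3, -35, -26>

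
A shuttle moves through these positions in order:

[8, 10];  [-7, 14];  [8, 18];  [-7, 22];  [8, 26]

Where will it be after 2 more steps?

[8, 34]

First: cycles through 8, -7 every 2 steps. Step 6 lands at position 0 of the cycle → 8.
Second: linear, +4 per step → 34 at step 6.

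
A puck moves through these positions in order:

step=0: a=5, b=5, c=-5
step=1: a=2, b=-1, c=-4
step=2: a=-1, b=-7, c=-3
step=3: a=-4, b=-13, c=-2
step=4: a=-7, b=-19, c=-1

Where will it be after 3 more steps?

a=-16, b=-37, c=2

Constant displacement of (-3, -6, +1) per step.
step 5: a=-7, b=-19, c=-1 + (-3, -6, +1) → a=-10, b=-25, c=0
step 6: a=-10, b=-25, c=0 + (-3, -6, +1) → a=-13, b=-31, c=1
step 7: a=-13, b=-31, c=1 + (-3, -6, +1) → a=-16, b=-37, c=2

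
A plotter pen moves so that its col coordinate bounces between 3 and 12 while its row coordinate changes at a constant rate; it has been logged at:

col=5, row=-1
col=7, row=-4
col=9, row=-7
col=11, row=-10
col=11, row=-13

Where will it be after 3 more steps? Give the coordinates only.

col=5, row=-22

The col coordinate reflects between 3 and 12, moving 2 per step.
  step 5: 11 → 9
  step 6: 9 → 7
  step 7: 7 → 5
The row coordinate changes by -3 each step: at step 7 it is -22.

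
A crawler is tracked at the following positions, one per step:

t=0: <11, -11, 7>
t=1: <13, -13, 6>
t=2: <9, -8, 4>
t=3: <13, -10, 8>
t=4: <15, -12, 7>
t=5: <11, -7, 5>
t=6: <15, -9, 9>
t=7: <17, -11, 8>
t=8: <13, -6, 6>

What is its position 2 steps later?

<19, -10, 9>

The moves between consecutive positions are <+2, -2, -1>, <-4, +5, -2>, <+4, -2, +4>, <+2, -2, -1>, <-4, +5, -2>, <+4, -2, +4>, <+2, -2, -1>, <-4, +5, -2>; they repeat the 3-cycle [<+2, -2, -1>, <-4, +5, -2>, <+4, -2, +4>].
step 9: apply <+4, -2, +4> → <17, -8, 10>
step 10: apply <+2, -2, -1> → <19, -10, 9>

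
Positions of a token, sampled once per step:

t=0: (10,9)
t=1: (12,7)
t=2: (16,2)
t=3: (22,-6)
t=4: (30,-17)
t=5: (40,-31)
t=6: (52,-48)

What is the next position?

Successive displacements: (+2,-2), (+4,-5), (+6,-8), (+8,-11), (+10,-14), (+12,-17) — each changes by (+2,-3).
step 7: (52,-48) + (+14,-20) → (66,-68)

(66,-68)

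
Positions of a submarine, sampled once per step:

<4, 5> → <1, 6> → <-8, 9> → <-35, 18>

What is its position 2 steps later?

The jumps are <-3, +1>, <-9, +3>, <-27, +9> — a geometric progression with ratio 3.
step 4: <-35, 18> + <-81, +27> → <-116, 45>
step 5: <-116, 45> + <-243, +81> → <-359, 126>

<-359, 126>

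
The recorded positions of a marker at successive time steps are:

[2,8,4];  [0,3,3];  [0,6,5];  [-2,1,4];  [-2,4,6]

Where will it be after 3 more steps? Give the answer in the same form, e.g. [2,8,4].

[-6,-3,6]

The moves between consecutive positions are [-2,-5,-1], [+0,+3,+2], [-2,-5,-1], [+0,+3,+2]; they repeat the 2-cycle [[-2,-5,-1], [+0,+3,+2]].
step 5: apply [-2,-5,-1] → [-4,-1,5]
step 6: apply [+0,+3,+2] → [-4,2,7]
step 7: apply [-2,-5,-1] → [-6,-3,6]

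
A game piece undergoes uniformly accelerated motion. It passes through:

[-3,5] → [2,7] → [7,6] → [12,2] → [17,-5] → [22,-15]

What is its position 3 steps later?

[37,-63]

Successive displacements: [+5,+2], [+5,-1], [+5,-4], [+5,-7], [+5,-10] — each changes by [+0,-3].
step 6: [22,-15] + [+5,-13] → [27,-28]
step 7: [27,-28] + [+5,-16] → [32,-44]
step 8: [32,-44] + [+5,-19] → [37,-63]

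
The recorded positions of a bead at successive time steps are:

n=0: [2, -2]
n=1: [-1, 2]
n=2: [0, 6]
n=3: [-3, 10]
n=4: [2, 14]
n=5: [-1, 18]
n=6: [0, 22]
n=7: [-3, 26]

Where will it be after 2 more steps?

[-1, 34]

First: cycles through 2, -1, 0, -3 every 4 steps. Step 9 lands at position 1 of the cycle → -1.
Second: linear, +4 per step → 34 at step 9.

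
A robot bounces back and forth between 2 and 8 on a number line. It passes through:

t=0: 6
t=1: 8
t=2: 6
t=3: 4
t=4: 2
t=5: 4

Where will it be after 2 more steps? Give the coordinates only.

8

The value travels 2 per step and bounces off the walls at 2 and 8.
  step 6: 4 → 6
  step 7: 6 → 8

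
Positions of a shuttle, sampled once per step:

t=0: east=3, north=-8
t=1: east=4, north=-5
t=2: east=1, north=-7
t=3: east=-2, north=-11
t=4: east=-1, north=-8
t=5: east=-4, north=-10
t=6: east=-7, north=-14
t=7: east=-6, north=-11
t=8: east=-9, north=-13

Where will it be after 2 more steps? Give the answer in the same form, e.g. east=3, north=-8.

Differencing gives (+1, +3), (-3, -2), (-3, -4), (+1, +3), (-3, -2), (-3, -4), (+1, +3), (-3, -2). This is the pattern (+1, +3), (-3, -2), (-3, -4) repeated.
step 9: apply (-3, -4) → east=-12, north=-17
step 10: apply (+1, +3) → east=-11, north=-14

east=-11, north=-14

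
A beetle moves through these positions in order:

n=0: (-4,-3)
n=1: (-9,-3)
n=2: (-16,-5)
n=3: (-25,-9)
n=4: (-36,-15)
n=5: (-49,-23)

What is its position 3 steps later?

(-100,-59)

Successive displacements: (-5,+0), (-7,-2), (-9,-4), (-11,-6), (-13,-8) — each changes by (-2,-2).
step 6: (-49,-23) + (-15,-10) → (-64,-33)
step 7: (-64,-33) + (-17,-12) → (-81,-45)
step 8: (-81,-45) + (-19,-14) → (-100,-59)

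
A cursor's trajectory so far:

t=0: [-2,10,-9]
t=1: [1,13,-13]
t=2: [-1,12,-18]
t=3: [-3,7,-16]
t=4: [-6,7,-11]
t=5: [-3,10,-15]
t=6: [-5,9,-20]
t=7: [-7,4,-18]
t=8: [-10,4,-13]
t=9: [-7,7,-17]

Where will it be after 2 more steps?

[-11,1,-20]

Step-to-step displacements: [+3,+3,-4], [-2,-1,-5], [-2,-5,+2], [-3,+0,+5], [+3,+3,-4], [-2,-1,-5], [-2,-5,+2], [-3,+0,+5], [+3,+3,-4] — a repeating cycle of length 4.
step 10: apply [-2,-1,-5] → [-9,6,-22]
step 11: apply [-2,-5,+2] → [-11,1,-20]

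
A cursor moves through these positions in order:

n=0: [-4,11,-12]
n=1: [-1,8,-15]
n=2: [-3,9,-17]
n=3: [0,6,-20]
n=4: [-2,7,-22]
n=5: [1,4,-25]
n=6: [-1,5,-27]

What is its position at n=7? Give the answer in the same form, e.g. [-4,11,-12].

[2,2,-30]

Differencing gives [+3,-3,-3], [-2,+1,-2], [+3,-3,-3], [-2,+1,-2], [+3,-3,-3], [-2,+1,-2]. This is the pattern [+3,-3,-3], [-2,+1,-2] repeated.
step 7: apply [+3,-3,-3] → [2,2,-30]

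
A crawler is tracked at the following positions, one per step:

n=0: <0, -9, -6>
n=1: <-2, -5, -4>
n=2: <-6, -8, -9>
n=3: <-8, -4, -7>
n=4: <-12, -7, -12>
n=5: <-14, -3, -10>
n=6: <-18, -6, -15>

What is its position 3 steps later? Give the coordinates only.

<-26, -1, -16>

Differencing gives <-2, +4, +2>, <-4, -3, -5>, <-2, +4, +2>, <-4, -3, -5>, <-2, +4, +2>, <-4, -3, -5>. This is the pattern <-2, +4, +2>, <-4, -3, -5> repeated.
step 7: apply <-2, +4, +2> → <-20, -2, -13>
step 8: apply <-4, -3, -5> → <-24, -5, -18>
step 9: apply <-2, +4, +2> → <-26, -1, -16>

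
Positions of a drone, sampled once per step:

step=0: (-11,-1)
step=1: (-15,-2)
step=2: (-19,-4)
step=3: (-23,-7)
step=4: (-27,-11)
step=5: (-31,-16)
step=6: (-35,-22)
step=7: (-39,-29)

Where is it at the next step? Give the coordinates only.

(-43,-37)

First differences are (-4,-1), (-4,-2), (-4,-3), (-4,-4), (-4,-5), (-4,-6), (-4,-7); their common second difference is (+0,-1) (constant acceleration).
step 8: (-39,-29) + (-4,-8) → (-43,-37)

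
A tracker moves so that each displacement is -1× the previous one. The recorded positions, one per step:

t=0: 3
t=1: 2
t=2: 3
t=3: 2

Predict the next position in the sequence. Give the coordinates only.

3

Step-to-step displacements: -1, +1, -1; each is -1× the previous.
step 4: 2 + 1 → 3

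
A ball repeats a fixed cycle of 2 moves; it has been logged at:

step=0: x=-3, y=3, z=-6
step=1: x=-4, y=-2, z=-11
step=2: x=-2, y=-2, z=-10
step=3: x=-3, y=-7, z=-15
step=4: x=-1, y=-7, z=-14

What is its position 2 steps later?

x=0, y=-12, z=-18

The moves between consecutive positions are (-1,-5,-5), (+2,+0,+1), (-1,-5,-5), (+2,+0,+1); they repeat the 2-cycle [(-1,-5,-5), (+2,+0,+1)].
step 5: apply (-1,-5,-5) → x=-2, y=-12, z=-19
step 6: apply (+2,+0,+1) → x=0, y=-12, z=-18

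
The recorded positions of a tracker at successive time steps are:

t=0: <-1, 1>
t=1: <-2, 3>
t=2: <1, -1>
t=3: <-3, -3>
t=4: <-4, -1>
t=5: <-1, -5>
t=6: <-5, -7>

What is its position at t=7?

<-6, -5>

Differencing gives <-1, +2>, <+3, -4>, <-4, -2>, <-1, +2>, <+3, -4>, <-4, -2>. This is the pattern <-1, +2>, <+3, -4>, <-4, -2> repeated.
step 7: apply <-1, +2> → <-6, -5>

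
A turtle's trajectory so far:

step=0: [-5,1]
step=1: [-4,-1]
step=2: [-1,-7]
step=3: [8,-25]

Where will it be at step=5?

Consecutive displacements [+1,-2], [+3,-6], [+9,-18] scale by a factor of 3 each step.
step 4: [8,-25] + [+27,-54] → [35,-79]
step 5: [35,-79] + [+81,-162] → [116,-241]

[116,-241]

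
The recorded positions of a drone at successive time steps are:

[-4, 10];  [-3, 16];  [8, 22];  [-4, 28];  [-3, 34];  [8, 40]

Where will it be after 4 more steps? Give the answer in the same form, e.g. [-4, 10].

The first coordinate repeats the cycle [-4, -3, 8] with period 3; step 9 mod 3 = 0, giving -4.
The second coordinate changes by +6 each step, so at step 9 it is 10 + 9·(6) = 64.

[-4, 64]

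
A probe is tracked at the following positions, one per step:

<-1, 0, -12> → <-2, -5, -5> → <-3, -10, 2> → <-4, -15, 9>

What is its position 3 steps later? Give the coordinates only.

Constant displacement of <-1, -5, +7> per step.
step 4: <-4, -15, 9> + <-1, -5, +7> → <-5, -20, 16>
step 5: <-5, -20, 16> + <-1, -5, +7> → <-6, -25, 23>
step 6: <-6, -25, 23> + <-1, -5, +7> → <-7, -30, 30>

<-7, -30, 30>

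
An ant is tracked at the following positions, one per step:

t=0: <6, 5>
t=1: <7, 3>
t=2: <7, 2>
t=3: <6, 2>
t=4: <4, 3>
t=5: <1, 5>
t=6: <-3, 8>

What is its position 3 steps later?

<-21, 23>

Taking differences between consecutive positions: <+1, -2>, <+0, -1>, <-1, +0>, <-2, +1>, <-3, +2>, <-4, +3>. These grow by <-1, +1> each step.
step 7: <-3, 8> + <-5, +4> → <-8, 12>
step 8: <-8, 12> + <-6, +5> → <-14, 17>
step 9: <-14, 17> + <-7, +6> → <-21, 23>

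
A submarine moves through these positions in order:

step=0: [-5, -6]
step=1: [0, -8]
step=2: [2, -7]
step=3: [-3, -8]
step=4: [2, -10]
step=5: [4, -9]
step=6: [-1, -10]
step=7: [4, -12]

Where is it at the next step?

The moves between consecutive positions are [+5, -2], [+2, +1], [-5, -1], [+5, -2], [+2, +1], [-5, -1], [+5, -2]; they repeat the 3-cycle [[+5, -2], [+2, +1], [-5, -1]].
step 8: apply [+2, +1] → [6, -11]

[6, -11]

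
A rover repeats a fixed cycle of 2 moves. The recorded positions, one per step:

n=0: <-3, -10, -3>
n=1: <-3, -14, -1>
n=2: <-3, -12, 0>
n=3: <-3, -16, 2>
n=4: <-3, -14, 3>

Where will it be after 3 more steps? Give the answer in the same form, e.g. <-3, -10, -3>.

Differencing gives <+0, -4, +2>, <+0, +2, +1>, <+0, -4, +2>, <+0, +2, +1>. This is the pattern <+0, -4, +2>, <+0, +2, +1> repeated.
step 5: apply <+0, -4, +2> → <-3, -18, 5>
step 6: apply <+0, +2, +1> → <-3, -16, 6>
step 7: apply <+0, -4, +2> → <-3, -20, 8>

<-3, -20, 8>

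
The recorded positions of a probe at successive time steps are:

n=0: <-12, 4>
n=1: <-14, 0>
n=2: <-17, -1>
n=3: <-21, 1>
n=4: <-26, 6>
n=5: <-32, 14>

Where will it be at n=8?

Successive displacements: <-2, -4>, <-3, -1>, <-4, +2>, <-5, +5>, <-6, +8> — each changes by <-1, +3>.
step 6: <-32, 14> + <-7, +11> → <-39, 25>
step 7: <-39, 25> + <-8, +14> → <-47, 39>
step 8: <-47, 39> + <-9, +17> → <-56, 56>

<-56, 56>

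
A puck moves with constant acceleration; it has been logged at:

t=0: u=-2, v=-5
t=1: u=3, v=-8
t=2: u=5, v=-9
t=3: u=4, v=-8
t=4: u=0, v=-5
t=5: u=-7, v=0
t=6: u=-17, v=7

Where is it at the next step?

u=-30, v=16

Successive displacements: (+5, -3), (+2, -1), (-1, +1), (-4, +3), (-7, +5), (-10, +7) — each changes by (-3, +2).
step 7: u=-17, v=7 + (-13, +9) → u=-30, v=16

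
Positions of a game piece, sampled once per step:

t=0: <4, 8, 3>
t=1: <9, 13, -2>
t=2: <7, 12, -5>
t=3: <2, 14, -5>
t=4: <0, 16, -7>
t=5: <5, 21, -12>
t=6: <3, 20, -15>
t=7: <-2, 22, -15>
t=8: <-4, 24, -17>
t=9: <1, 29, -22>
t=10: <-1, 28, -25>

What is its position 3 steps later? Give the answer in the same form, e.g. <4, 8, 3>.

<-3, 37, -32>

The moves between consecutive positions are <+5, +5, -5>, <-2, -1, -3>, <-5, +2, +0>, <-2, +2, -2>, <+5, +5, -5>, <-2, -1, -3>, <-5, +2, +0>, <-2, +2, -2>, <+5, +5, -5>, <-2, -1, -3>; they repeat the 4-cycle [<+5, +5, -5>, <-2, -1, -3>, <-5, +2, +0>, <-2, +2, -2>].
step 11: apply <-5, +2, +0> → <-6, 30, -25>
step 12: apply <-2, +2, -2> → <-8, 32, -27>
step 13: apply <+5, +5, -5> → <-3, 37, -32>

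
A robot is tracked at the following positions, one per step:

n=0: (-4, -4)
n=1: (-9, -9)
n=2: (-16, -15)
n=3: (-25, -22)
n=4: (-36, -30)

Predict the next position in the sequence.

(-49, -39)

Taking differences between consecutive positions: (-5, -5), (-7, -6), (-9, -7), (-11, -8). These grow by (-2, -1) each step.
step 5: (-36, -30) + (-13, -9) → (-49, -39)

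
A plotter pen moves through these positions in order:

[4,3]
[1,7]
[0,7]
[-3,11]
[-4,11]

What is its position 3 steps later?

[-11,19]

The moves between consecutive positions are [-3,+4], [-1,+0], [-3,+4], [-1,+0]; they repeat the 2-cycle [[-3,+4], [-1,+0]].
step 5: apply [-3,+4] → [-7,15]
step 6: apply [-1,+0] → [-8,15]
step 7: apply [-3,+4] → [-11,19]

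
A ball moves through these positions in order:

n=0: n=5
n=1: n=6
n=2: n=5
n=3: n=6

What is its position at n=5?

n=6

Step-to-step displacements: +1, -1, +1; each is -1× the previous.
step 4: 6 − 1 → n=5
step 5: 5 + 1 → n=6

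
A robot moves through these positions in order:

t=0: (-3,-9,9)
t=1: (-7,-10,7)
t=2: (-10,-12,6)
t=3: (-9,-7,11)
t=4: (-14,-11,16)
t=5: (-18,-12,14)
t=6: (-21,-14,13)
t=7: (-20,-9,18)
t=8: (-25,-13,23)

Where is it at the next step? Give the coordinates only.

(-29,-14,21)

The moves between consecutive positions are (-4,-1,-2), (-3,-2,-1), (+1,+5,+5), (-5,-4,+5), (-4,-1,-2), (-3,-2,-1), (+1,+5,+5), (-5,-4,+5); they repeat the 4-cycle [(-4,-1,-2), (-3,-2,-1), (+1,+5,+5), (-5,-4,+5)].
step 9: apply (-4,-1,-2) → (-29,-14,21)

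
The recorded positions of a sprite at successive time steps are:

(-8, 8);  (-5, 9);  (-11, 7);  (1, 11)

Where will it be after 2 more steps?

(25, 19)

Consecutive displacements (+3, +1), (-6, -2), (+12, +4) scale by a factor of -2 each step.
step 4: (1, 11) + (-24, -8) → (-23, 3)
step 5: (-23, 3) + (+48, +16) → (25, 19)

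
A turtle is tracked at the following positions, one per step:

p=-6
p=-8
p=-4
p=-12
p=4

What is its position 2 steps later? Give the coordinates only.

p=36

Step-to-step displacements: -2, +4, -8, +16; each is -2× the previous.
step 5: 4 − 32 → p=-28
step 6: -28 + 64 → p=36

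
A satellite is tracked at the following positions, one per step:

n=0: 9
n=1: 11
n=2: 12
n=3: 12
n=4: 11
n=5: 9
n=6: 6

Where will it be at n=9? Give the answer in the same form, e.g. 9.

First differences are +2, +1, +0, -1, -2, -3; their common second difference is -1 (constant acceleration).
step 7: 6 − 4 → 2
step 8: 2 − 5 → -3
step 9: -3 − 6 → -9

-9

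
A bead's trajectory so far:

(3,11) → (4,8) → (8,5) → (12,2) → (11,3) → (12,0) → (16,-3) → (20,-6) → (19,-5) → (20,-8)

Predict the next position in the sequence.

The moves between consecutive positions are (+1,-3), (+4,-3), (+4,-3), (-1,+1), (+1,-3), (+4,-3), (+4,-3), (-1,+1), (+1,-3); they repeat the 4-cycle [(+1,-3), (+4,-3), (+4,-3), (-1,+1)].
step 10: apply (+4,-3) → (24,-11)

(24,-11)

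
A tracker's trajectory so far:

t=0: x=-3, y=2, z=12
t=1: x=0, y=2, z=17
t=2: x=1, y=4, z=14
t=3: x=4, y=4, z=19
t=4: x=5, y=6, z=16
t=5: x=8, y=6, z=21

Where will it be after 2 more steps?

x=12, y=8, z=23

The moves between consecutive positions are (+3, +0, +5), (+1, +2, -3), (+3, +0, +5), (+1, +2, -3), (+3, +0, +5); they repeat the 2-cycle [(+3, +0, +5), (+1, +2, -3)].
step 6: apply (+1, +2, -3) → x=9, y=8, z=18
step 7: apply (+3, +0, +5) → x=12, y=8, z=23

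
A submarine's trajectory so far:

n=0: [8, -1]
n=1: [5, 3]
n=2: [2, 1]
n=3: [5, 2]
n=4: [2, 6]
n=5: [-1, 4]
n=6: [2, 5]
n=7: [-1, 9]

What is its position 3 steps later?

Step-to-step displacements: [-3, +4], [-3, -2], [+3, +1], [-3, +4], [-3, -2], [+3, +1], [-3, +4] — a repeating cycle of length 3.
step 8: apply [-3, -2] → [-4, 7]
step 9: apply [+3, +1] → [-1, 8]
step 10: apply [-3, +4] → [-4, 12]

[-4, 12]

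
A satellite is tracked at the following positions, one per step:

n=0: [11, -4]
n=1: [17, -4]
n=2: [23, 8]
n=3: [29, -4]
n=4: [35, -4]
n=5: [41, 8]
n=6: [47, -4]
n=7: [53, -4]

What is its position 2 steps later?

[65, -4]

The first coordinate changes by +6 each step, so at step 9 it is 11 + 9·(6) = 65.
The second coordinate repeats the cycle [-4, -4, 8] with period 3; step 9 mod 3 = 0, giving -4.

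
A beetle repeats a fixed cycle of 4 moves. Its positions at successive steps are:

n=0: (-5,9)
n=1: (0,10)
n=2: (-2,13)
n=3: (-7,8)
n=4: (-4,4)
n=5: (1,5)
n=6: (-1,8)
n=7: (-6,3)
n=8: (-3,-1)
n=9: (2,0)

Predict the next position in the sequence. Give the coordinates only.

The moves between consecutive positions are (+5,+1), (-2,+3), (-5,-5), (+3,-4), (+5,+1), (-2,+3), (-5,-5), (+3,-4), (+5,+1); they repeat the 4-cycle [(+5,+1), (-2,+3), (-5,-5), (+3,-4)].
step 10: apply (-2,+3) → (0,3)

(0,3)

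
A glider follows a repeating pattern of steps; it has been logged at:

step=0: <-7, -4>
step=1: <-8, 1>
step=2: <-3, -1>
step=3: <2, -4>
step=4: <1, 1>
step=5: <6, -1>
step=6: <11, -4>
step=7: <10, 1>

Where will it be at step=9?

Differencing gives <-1, +5>, <+5, -2>, <+5, -3>, <-1, +5>, <+5, -2>, <+5, -3>, <-1, +5>. This is the pattern <-1, +5>, <+5, -2>, <+5, -3> repeated.
step 8: apply <+5, -2> → <15, -1>
step 9: apply <+5, -3> → <20, -4>

<20, -4>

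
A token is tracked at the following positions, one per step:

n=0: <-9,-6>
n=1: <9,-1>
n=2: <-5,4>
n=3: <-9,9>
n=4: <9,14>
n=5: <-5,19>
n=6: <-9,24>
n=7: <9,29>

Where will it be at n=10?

The first coordinate repeats the cycle [-9, 9, -5] with period 3; step 10 mod 3 = 1, giving 9.
The second coordinate changes by +5 each step, so at step 10 it is -6 + 10·(5) = 44.

<9,44>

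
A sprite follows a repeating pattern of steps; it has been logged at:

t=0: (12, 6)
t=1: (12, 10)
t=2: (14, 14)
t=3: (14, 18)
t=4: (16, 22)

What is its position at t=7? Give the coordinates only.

(18, 34)

The moves between consecutive positions are (+0, +4), (+2, +4), (+0, +4), (+2, +4); they repeat the 2-cycle [(+0, +4), (+2, +4)].
step 5: apply (+0, +4) → (16, 26)
step 6: apply (+2, +4) → (18, 30)
step 7: apply (+0, +4) → (18, 34)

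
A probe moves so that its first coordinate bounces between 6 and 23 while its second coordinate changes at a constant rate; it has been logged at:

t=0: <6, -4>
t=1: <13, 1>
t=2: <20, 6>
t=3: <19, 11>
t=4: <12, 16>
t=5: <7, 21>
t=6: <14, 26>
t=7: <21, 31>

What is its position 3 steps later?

<8, 46>

The first coordinate reflects between 6 and 23, moving 7 per step.
  step 8: 21 → 18
  step 9: 18 → 11
  step 10: 11 → 8
The second coordinate changes by +5 each step: at step 10 it is 46.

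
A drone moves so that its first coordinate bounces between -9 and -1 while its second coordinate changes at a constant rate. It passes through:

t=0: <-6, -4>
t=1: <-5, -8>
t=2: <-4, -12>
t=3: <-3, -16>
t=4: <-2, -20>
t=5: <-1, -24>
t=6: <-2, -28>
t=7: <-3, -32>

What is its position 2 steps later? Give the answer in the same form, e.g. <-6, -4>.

The first coordinate reflects between -9 and -1, moving 1 per step.
  step 8: -3 → -4
  step 9: -4 → -5
The second coordinate changes by -4 each step: at step 9 it is -40.

<-5, -40>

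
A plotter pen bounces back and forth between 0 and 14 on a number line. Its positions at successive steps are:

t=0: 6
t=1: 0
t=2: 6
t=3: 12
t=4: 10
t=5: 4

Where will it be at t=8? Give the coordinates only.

14

The value travels 6 per step and bounces off the walls at 0 and 14.
  step 6: 4 → 2
  step 7: 2 → 8
  step 8: 8 → 14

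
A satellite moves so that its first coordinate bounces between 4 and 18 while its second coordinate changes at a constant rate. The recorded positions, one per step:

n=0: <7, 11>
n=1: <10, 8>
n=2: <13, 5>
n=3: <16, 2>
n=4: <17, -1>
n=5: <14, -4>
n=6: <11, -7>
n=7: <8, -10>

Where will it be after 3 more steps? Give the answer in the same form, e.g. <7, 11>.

<9, -19>

The first coordinate travels 3 per step and bounces off the walls at 4 and 18.
  step 8: 8 → 5
  step 9: 5 → 6
  step 10: 6 → 9
The second coordinate changes by -3 each step: at step 10 it is -19.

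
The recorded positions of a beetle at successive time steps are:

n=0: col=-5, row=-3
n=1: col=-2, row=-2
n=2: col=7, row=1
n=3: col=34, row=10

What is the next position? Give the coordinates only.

The jumps are (+3,+1), (+9,+3), (+27,+9) — a geometric progression with ratio 3.
step 4: col=34, row=10 + (+81,+27) → col=115, row=37

col=115, row=37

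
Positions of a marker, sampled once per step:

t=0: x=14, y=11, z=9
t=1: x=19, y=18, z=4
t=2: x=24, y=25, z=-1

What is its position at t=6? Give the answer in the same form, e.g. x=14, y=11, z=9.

x=44, y=53, z=-21

Constant displacement of (+5,+7,-5) per step.
step 3: x=24, y=25, z=-1 + (+5,+7,-5) → x=29, y=32, z=-6
step 4: x=29, y=32, z=-6 + (+5,+7,-5) → x=34, y=39, z=-11
step 5: x=34, y=39, z=-11 + (+5,+7,-5) → x=39, y=46, z=-16
step 6: x=39, y=46, z=-16 + (+5,+7,-5) → x=44, y=53, z=-21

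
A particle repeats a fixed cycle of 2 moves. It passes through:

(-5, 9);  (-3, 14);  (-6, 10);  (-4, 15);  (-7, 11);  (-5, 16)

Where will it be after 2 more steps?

Differencing gives (+2, +5), (-3, -4), (+2, +5), (-3, -4), (+2, +5). This is the pattern (+2, +5), (-3, -4) repeated.
step 6: apply (-3, -4) → (-8, 12)
step 7: apply (+2, +5) → (-6, 17)

(-6, 17)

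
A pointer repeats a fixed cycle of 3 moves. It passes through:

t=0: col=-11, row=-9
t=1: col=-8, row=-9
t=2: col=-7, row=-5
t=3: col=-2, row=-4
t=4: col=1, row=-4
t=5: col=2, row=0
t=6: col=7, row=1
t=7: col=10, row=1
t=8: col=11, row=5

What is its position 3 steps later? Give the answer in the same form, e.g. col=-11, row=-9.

col=20, row=10

Differencing gives (+3, +0), (+1, +4), (+5, +1), (+3, +0), (+1, +4), (+5, +1), (+3, +0), (+1, +4). This is the pattern (+3, +0), (+1, +4), (+5, +1) repeated.
step 9: apply (+5, +1) → col=16, row=6
step 10: apply (+3, +0) → col=19, row=6
step 11: apply (+1, +4) → col=20, row=10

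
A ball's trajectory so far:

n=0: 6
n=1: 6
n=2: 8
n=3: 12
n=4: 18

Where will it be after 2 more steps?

Successive displacements: +0, +2, +4, +6 — each changes by +2.
step 5: 18 + 8 → 26
step 6: 26 + 10 → 36

36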